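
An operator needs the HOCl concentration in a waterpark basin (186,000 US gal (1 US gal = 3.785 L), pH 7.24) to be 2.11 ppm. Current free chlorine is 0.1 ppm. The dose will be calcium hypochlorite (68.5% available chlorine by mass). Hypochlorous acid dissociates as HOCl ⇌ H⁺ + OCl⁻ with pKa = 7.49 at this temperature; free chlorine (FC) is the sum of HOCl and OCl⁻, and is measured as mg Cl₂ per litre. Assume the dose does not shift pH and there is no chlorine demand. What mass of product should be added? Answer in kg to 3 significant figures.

Volume: 186,000 US gal × 3.785 L/gal = 704,010 L.
[OCl⁻]/[HOCl] = 10^(pH − pKa) = 10^(7.24 − 7.49) = 0.5623; fraction as HOCl = 1/(1 + 0.5623) = 0.6401.
Free chlorine required for 2.11 ppm HOCl: 2.11 / 0.6401 = 3.297 ppm.
FC to add: 3.297 − 0.1 = 3.197 mg/L as Cl₂.
Cl₂ equivalent: 3.197 mg/L × 704,010 L = 2250 g.
Product at 68.5% available Cl: 2250 / 0.685 = 3285 g.

3.29 kg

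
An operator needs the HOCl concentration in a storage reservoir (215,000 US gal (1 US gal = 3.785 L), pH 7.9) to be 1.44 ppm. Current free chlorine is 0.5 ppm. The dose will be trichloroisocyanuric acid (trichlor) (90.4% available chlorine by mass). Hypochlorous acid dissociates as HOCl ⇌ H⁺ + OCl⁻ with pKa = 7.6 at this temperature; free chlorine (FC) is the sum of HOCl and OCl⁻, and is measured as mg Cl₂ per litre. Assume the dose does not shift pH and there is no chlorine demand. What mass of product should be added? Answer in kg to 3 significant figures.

Volume: 215,000 US gal × 3.785 L/gal = 813,775 L.
[OCl⁻]/[HOCl] = 10^(pH − pKa) = 10^(7.9 − 7.6) = 1.995; fraction as HOCl = 1/(1 + 1.995) = 0.3339.
Free chlorine required for 1.44 ppm HOCl: 1.44 / 0.3339 = 4.313 ppm.
FC to add: 4.313 − 0.5 = 3.813 mg/L as Cl₂.
Cl₂ equivalent: 3.813 mg/L × 813,775 L = 3103 g.
Product at 90.4% available Cl: 3103 / 0.904 = 3433 g.

3.43 kg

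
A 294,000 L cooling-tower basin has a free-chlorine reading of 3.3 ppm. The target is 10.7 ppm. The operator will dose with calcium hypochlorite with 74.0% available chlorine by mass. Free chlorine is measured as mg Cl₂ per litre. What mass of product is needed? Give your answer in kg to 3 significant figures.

2.94 kg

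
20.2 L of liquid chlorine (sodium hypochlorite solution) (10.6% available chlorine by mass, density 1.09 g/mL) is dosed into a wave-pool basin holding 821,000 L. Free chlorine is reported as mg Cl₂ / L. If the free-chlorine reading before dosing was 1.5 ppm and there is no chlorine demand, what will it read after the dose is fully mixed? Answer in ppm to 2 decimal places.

4.34 ppm

Mass of solution: 20.2 L × 1000 mL/L × 1.09 g/mL = 22,020 g.
Available chlorine delivered: 22,020 g × 0.106 = 2334 g as Cl₂.
Concentration rise: 2334 g / 821,000 L = 2.843 mg/L = 2.84 ppm.
Final FC: 1.5 + 2.84 = 4.34 ppm.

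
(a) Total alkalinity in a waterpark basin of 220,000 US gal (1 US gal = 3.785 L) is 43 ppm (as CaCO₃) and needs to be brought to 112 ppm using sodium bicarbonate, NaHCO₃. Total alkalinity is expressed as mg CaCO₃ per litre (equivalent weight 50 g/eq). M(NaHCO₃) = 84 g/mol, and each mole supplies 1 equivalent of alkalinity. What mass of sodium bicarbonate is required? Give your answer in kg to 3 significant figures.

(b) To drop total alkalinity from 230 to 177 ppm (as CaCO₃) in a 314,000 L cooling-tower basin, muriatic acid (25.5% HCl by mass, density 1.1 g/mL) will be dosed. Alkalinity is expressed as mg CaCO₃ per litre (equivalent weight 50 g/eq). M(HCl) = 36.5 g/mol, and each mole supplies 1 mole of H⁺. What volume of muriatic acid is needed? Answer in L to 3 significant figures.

(a) 96.5 kg; (b) 43.3 L

(a) Volume: 220,000 US gal × 3.785 L/gal = 832,700 L.
(a) Alkalinity to add: (112 − 43) = 69 mg/L as CaCO₃ × 832,700 L = 57,460 g as CaCO₃.
(a) Equivalents: 57,460 g ÷ 50 g/eq = 1149 eq.
(a) NaHCO₃ supplies 1 eq per mole → 1149 mol.
(a) Mass: 1149 mol × 84 g/mol = 96,530 g.

(b) Alkalinity to neutralize: (230 − 177) = 53 mg/L as CaCO₃ × 314,000 L = 16,640 g as CaCO₃.
(b) Equivalents of H⁺ required: 16,640 ÷ 50 g/eq = 332.8 eq = 332.8 mol HCl.
(b) Mass of HCl: 332.8 × 36.5 = 12,150 g.
(b) Mass of 25.5% solution: 12,150 / 0.255 = 47,640 g.
(b) Volume: 47,640 g ÷ 1.1 g/mL = 43,310 mL.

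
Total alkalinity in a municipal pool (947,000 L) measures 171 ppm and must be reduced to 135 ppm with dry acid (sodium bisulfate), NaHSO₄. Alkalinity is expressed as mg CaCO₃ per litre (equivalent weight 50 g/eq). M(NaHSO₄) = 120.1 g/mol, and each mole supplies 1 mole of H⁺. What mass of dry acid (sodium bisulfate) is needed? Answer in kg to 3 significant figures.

81.9 kg

Alkalinity to neutralize: (171 − 135) = 36 mg/L as CaCO₃ × 947,000 L = 34,090 g as CaCO₃.
Equivalents of H⁺ required: 34,090 ÷ 50 g/eq = 681.8 eq = 681.8 mol NaHSO₄.
Mass of NaHSO₄: 681.8 × 120.1 = 81,890 g.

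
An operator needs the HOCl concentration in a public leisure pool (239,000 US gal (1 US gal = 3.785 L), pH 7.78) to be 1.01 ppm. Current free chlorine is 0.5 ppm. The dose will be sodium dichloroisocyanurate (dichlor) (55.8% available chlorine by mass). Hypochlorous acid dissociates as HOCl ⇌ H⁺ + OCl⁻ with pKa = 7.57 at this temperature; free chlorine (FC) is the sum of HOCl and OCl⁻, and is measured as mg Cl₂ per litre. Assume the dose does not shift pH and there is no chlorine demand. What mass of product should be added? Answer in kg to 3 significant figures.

3.48 kg

Volume: 239,000 US gal × 3.785 L/gal = 904,615 L.
[OCl⁻]/[HOCl] = 10^(pH − pKa) = 10^(7.78 − 7.57) = 1.622; fraction as HOCl = 1/(1 + 1.622) = 0.3814.
Free chlorine required for 1.01 ppm HOCl: 1.01 / 0.3814 = 2.648 ppm.
FC to add: 2.648 − 0.5 = 2.148 mg/L as Cl₂.
Cl₂ equivalent: 2.148 mg/L × 904,615 L = 1943 g.
Product at 55.8% available Cl: 1943 / 0.558 = 3482 g.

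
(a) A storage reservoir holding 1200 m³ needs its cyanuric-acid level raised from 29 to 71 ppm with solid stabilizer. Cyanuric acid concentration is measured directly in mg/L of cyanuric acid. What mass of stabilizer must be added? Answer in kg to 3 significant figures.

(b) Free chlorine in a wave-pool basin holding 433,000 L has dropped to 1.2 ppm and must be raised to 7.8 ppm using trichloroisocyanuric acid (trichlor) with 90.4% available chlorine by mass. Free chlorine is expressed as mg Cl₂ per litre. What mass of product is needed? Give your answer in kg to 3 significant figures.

(a) Volume: 1200 m³ = 1,200,000 L.
(a) CYA to add: (71 − 29) = 42 mg/L × 1,200,000 L = 50,400 g cyanuric acid.

(b) Chlorine deficit: 7.8 − 1.2 = 6.6 ppm = 6.6 mg/L as Cl₂.
(b) Cl₂ equivalent needed: 6.6 mg/L × 433,000 L = 2,858,000 mg = 2858 g.
(b) Product at 90.4% available chlorine: 2858 / 0.904 = 3161 g.

(a) 50.4 kg; (b) 3.16 kg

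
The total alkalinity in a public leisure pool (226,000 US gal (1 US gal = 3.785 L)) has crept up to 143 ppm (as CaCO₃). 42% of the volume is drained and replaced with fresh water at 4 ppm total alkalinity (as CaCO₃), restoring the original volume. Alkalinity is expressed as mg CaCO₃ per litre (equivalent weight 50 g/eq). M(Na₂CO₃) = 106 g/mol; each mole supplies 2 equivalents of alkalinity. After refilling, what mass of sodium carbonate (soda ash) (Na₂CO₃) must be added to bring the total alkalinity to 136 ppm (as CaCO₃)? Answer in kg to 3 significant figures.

46.6 kg

Volume: 226,000 US gal × 3.785 L/gal = 855,410 L.
After draining 42% and refilling: 143 × 0.58 + 4 × 0.42 = 84.62 ppm.
Deficit to target: 136 − 84.62 = 51.38 mg/L.
As CaCO₃: 51.38 mg/L × 855,410 L = 43,950 g; ÷ 50 g/eq ÷ 2 = 439.5 mol Na₂CO₃.
Mass: 439.5 × 106 = 46,590 g.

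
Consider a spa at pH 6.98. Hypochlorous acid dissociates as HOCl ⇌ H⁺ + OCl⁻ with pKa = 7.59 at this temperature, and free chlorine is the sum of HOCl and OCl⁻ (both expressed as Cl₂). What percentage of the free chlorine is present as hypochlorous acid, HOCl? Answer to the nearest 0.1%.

[OCl⁻]/[HOCl] = 10^(pH − pKa) = 10^(6.98 − 7.59) = 10^-0.61 = 0.2455.
Fraction as HOCl = 1 / (1 + 0.2455) = 0.8029.

80.3%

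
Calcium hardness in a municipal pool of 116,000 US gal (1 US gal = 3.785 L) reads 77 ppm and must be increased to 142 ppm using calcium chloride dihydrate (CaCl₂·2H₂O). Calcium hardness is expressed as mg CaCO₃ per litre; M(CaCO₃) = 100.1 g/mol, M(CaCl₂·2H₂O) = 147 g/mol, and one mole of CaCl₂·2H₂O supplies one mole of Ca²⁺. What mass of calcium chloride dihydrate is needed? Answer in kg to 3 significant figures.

Volume: 116,000 US gal × 3.785 L/gal = 439,060 L.
Hardness to add: (142 − 77) = 65 mg/L as CaCO₃ × 439,060 L = 28,540 g as CaCO₃.
Moles of Ca²⁺ (1 mol Ca²⁺ ≡ 1 mol CaCO₃): 28,540 / 100.1 g/mol = 285.1 mol.
Mass of CaCl₂·2H₂O: 285.1 × 147 = 41,910 g.

41.9 kg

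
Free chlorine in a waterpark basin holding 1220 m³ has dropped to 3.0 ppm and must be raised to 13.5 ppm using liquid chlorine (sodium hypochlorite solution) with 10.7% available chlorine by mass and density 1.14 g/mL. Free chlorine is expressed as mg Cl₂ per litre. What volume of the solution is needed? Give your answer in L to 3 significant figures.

105 L

Volume: 1220 m³ = 1,220,000 L.
Chlorine deficit: 13.5 − 3.0 = 10.5 ppm = 10.5 mg/L as Cl₂.
Cl₂ equivalent needed: 10.5 mg/L × 1,220,000 L = 12,810,000 mg = 12,810 g.
Product at 10.7% available chlorine: 12,810 / 0.107 = 119,700 g.
Volume at density 1.14 g/mL: 119,700 g ÷ 1.14 g/mL = 105,000 mL.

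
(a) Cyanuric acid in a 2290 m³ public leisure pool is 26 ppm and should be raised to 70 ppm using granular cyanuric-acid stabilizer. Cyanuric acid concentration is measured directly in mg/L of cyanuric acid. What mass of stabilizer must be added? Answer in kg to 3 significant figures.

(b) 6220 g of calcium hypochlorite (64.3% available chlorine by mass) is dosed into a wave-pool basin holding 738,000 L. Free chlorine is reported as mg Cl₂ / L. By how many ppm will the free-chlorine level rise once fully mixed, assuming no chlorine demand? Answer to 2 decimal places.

(a) 101 kg; (b) 5.42 ppm

(a) Volume: 2290 m³ = 2,290,000 L.
(a) CYA to add: (70 − 26) = 44 mg/L × 2,290,000 L = 100,800 g cyanuric acid.

(b) Available chlorine delivered: 6220 g × 0.643 = 3999 g as Cl₂.
(b) Concentration rise: 3999 g / 738,000 L = 5.419 mg/L = 5.42 ppm.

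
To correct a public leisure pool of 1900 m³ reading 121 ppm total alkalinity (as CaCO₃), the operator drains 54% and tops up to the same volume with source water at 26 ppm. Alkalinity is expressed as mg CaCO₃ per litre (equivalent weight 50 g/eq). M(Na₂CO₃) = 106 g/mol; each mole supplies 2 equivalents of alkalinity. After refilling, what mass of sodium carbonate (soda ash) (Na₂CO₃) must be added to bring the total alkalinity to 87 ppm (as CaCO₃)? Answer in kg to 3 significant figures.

34.8 kg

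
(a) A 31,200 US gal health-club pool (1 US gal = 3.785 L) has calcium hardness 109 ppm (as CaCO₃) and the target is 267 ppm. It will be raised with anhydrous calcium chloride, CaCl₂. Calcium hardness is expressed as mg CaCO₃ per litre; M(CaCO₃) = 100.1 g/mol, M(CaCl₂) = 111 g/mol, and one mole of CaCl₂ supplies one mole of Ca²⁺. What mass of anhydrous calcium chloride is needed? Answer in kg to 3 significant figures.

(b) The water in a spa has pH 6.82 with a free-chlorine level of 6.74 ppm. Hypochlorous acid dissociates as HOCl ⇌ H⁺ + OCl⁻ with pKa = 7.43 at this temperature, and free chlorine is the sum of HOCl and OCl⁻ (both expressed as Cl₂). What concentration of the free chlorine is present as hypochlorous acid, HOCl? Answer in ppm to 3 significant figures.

(a) 20.7 kg; (b) 5.41 ppm

(a) Volume: 31,200 US gal × 3.785 L/gal = 118,092 L.
(a) Hardness to add: (267 − 109) = 158 mg/L as CaCO₃ × 118,092 L = 18,660 g as CaCO₃.
(a) Moles of Ca²⁺ (1 mol Ca²⁺ ≡ 1 mol CaCO₃): 18,660 / 100.1 g/mol = 186.4 mol.
(a) Mass of CaCl₂: 186.4 × 111 = 20,690 g.

(b) [OCl⁻]/[HOCl] = 10^(pH − pKa) = 10^(6.82 − 7.43) = 10^-0.61 = 0.2455.
(b) Fraction as HOCl = 1 / (1 + 0.2455) = 0.8029.
(b) HOCl = 0.8029 × 6.74 ppm = 5.412 ppm.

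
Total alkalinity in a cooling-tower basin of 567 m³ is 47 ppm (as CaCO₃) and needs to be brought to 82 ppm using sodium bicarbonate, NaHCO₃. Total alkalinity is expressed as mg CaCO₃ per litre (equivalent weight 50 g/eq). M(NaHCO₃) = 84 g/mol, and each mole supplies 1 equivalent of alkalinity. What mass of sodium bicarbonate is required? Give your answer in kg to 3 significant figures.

33.3 kg

Volume: 567 m³ = 567,000 L.
Alkalinity to add: (82 − 47) = 35 mg/L as CaCO₃ × 567,000 L = 19,840 g as CaCO₃.
Equivalents: 19,840 g ÷ 50 g/eq = 396.9 eq.
NaHCO₃ supplies 1 eq per mole → 396.9 mol.
Mass: 396.9 mol × 84 g/mol = 33,340 g.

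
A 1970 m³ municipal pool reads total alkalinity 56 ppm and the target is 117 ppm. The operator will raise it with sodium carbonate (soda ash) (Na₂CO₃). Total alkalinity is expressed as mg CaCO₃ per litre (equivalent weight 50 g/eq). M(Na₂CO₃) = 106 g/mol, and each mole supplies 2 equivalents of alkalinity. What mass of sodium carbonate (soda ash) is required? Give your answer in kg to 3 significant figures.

127 kg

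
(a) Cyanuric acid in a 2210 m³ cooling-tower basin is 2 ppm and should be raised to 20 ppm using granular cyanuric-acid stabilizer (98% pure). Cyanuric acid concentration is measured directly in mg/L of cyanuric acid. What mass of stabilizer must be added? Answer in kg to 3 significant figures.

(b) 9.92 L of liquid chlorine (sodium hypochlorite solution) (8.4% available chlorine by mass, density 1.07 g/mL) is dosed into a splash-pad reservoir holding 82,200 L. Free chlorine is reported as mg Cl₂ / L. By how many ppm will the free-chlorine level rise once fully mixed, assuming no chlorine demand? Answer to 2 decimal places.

(a) Volume: 2210 m³ = 2,210,000 L.
(a) CYA to add: (20 − 2) = 18 mg/L × 2,210,000 L = 39,780 g cyanuric acid.
(a) At 98% purity: 39,780 / 0.98 = 40,590 g product.

(b) Mass of solution: 9.92 L × 1000 mL/L × 1.07 g/mL = 10,610 g.
(b) Available chlorine delivered: 10,610 g × 0.084 = 891.6 g as Cl₂.
(b) Concentration rise: 891.6 g / 82,200 L = 10.85 mg/L = 10.85 ppm.

(a) 40.6 kg; (b) 10.85 ppm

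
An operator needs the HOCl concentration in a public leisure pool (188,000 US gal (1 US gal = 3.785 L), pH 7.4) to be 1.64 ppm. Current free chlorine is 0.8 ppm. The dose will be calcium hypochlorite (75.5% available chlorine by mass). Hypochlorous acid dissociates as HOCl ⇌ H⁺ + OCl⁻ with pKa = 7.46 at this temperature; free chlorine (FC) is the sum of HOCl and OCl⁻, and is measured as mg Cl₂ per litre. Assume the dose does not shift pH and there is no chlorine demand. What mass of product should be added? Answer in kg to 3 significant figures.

2.14 kg

Volume: 188,000 US gal × 3.785 L/gal = 711,580 L.
[OCl⁻]/[HOCl] = 10^(pH − pKa) = 10^(7.4 − 7.46) = 0.871; fraction as HOCl = 1/(1 + 0.871) = 0.5345.
Free chlorine required for 1.64 ppm HOCl: 1.64 / 0.5345 = 3.068 ppm.
FC to add: 3.068 − 0.8 = 2.268 mg/L as Cl₂.
Cl₂ equivalent: 2.268 mg/L × 711,580 L = 1614 g.
Product at 75.5% available Cl: 1614 / 0.755 = 2138 g.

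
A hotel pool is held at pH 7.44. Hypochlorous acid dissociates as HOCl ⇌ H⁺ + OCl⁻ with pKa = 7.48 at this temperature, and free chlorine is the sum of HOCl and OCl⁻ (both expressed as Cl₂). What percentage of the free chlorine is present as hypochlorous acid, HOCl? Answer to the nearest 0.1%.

[OCl⁻]/[HOCl] = 10^(pH − pKa) = 10^(7.44 − 7.48) = 10^-0.04 = 0.912.
Fraction as HOCl = 1 / (1 + 0.912) = 0.523.

52.3%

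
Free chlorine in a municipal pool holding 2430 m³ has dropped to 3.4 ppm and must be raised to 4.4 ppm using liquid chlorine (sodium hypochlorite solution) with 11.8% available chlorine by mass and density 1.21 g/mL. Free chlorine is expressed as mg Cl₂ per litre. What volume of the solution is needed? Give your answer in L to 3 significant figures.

Volume: 2430 m³ = 2,430,000 L.
Chlorine deficit: 4.4 − 3.4 = 1 ppm = 1 mg/L as Cl₂.
Cl₂ equivalent needed: 1 mg/L × 2,430,000 L = 2,430,000 mg = 2430 g.
Product at 11.8% available chlorine: 2430 / 0.118 = 20,590 g.
Volume at density 1.21 g/mL: 20,590 g ÷ 1.21 g/mL = 17,020 mL.

17.0 L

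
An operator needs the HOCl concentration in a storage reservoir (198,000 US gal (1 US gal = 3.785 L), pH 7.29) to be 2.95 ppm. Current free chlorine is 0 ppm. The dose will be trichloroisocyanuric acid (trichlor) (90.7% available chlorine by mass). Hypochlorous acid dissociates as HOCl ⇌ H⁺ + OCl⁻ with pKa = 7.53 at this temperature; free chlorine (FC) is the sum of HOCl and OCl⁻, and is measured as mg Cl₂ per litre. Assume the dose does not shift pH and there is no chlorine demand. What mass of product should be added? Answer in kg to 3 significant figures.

Volume: 198,000 US gal × 3.785 L/gal = 749,430 L.
[OCl⁻]/[HOCl] = 10^(pH − pKa) = 10^(7.29 − 7.53) = 0.5754; fraction as HOCl = 1/(1 + 0.5754) = 0.6347.
Free chlorine required for 2.95 ppm HOCl: 2.95 / 0.6347 = 4.648 ppm.
FC to add: 4.648 − 0 = 4.648 mg/L as Cl₂.
Cl₂ equivalent: 4.648 mg/L × 749,430 L = 3483 g.
Product at 90.7% available Cl: 3483 / 0.907 = 3840 g.

3.84 kg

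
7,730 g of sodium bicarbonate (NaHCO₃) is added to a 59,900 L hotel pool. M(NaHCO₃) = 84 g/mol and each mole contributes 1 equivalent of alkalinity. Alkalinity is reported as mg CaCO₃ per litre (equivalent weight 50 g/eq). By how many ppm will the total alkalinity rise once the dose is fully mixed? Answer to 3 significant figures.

Moles of NaHCO₃: 7,730 g ÷ 84 g/mol = 92.02 mol → 92.02 eq of alkalinity.
As CaCO₃: 92.02 eq × 50 g/eq = 4601 g.
Rise: 4601 g / 59,900 L × 1000 = 76.81 mg/L.

76.8 ppm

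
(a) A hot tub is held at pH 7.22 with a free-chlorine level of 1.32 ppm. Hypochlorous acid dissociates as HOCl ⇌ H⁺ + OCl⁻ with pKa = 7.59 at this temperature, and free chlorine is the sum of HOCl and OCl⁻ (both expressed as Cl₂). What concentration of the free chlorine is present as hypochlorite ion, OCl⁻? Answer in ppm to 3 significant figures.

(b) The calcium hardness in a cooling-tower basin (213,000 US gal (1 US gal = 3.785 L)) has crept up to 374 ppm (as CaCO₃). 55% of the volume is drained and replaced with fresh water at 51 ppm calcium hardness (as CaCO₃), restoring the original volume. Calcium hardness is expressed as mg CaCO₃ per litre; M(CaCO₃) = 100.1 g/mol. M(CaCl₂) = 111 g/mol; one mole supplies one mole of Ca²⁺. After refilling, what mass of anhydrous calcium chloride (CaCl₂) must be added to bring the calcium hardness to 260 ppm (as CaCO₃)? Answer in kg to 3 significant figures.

(a) 0.395 ppm; (b) 56.9 kg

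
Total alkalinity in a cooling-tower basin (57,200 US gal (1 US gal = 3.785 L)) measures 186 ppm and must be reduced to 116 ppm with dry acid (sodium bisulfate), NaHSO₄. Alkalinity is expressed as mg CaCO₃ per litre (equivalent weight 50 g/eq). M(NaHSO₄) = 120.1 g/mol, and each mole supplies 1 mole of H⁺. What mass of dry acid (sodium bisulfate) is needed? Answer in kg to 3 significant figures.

36.4 kg

Volume: 57,200 US gal × 3.785 L/gal = 216,502 L.
Alkalinity to neutralize: (186 − 116) = 70 mg/L as CaCO₃ × 216,502 L = 15,160 g as CaCO₃.
Equivalents of H⁺ required: 15,160 ÷ 50 g/eq = 303.1 eq = 303.1 mol NaHSO₄.
Mass of NaHSO₄: 303.1 × 120.1 = 36,400 g.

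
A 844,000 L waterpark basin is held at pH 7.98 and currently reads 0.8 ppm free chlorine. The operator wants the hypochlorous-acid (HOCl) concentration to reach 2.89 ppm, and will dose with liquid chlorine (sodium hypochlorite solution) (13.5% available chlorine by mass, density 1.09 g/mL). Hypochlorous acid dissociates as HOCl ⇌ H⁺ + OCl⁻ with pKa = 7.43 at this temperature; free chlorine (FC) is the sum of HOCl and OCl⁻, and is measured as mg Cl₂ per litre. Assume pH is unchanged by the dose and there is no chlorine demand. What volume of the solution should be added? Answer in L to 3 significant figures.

70.8 L

[OCl⁻]/[HOCl] = 10^(pH − pKa) = 10^(7.98 − 7.43) = 3.548; fraction as HOCl = 1/(1 + 3.548) = 0.2199.
Free chlorine required for 2.89 ppm HOCl: 2.89 / 0.2199 = 13.14 ppm.
FC to add: 13.14 − 0.8 = 12.34 mg/L as Cl₂.
Cl₂ equivalent: 12.34 mg/L × 844,000 L = 10,420 g.
Product at 13.5% available Cl: 10,420 / 0.135 = 77,170 g.
Volume: 77,170 g ÷ 1.09 g/mL = 70,800 mL.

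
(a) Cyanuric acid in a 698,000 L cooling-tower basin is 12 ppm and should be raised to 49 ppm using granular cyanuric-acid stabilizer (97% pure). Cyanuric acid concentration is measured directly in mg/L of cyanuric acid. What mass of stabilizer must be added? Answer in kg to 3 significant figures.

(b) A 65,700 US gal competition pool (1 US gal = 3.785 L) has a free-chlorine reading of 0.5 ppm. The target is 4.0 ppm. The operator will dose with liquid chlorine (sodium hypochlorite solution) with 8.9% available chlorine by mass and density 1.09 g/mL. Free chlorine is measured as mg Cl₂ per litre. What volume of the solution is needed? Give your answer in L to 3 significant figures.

(a) CYA to add: (49 − 12) = 37 mg/L × 698,000 L = 25,830 g cyanuric acid.
(a) At 97% purity: 25,830 / 0.97 = 26,620 g product.

(b) Volume: 65,700 US gal × 3.785 L/gal = 248,674 L.
(b) Chlorine deficit: 4.0 − 0.5 = 3.5 ppm = 3.5 mg/L as Cl₂.
(b) Cl₂ equivalent needed: 3.5 mg/L × 248,674 L = 870,400 mg = 870.4 g.
(b) Product at 8.9% available chlorine: 870.4 / 0.089 = 9779 g.
(b) Volume at density 1.09 g/mL: 9779 g ÷ 1.09 g/mL = 8972 mL.

(a) 26.6 kg; (b) 8.97 L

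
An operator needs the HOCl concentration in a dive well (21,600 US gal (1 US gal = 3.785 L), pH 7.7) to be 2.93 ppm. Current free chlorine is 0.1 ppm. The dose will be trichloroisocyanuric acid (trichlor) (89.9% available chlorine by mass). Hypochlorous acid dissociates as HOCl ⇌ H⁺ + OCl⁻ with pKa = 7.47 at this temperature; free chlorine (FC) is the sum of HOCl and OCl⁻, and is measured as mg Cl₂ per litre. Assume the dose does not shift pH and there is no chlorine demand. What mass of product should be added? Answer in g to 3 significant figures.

710 g

Volume: 21,600 US gal × 3.785 L/gal = 81,756 L.
[OCl⁻]/[HOCl] = 10^(pH − pKa) = 10^(7.7 − 7.47) = 1.698; fraction as HOCl = 1/(1 + 1.698) = 0.3706.
Free chlorine required for 2.93 ppm HOCl: 2.93 / 0.3706 = 7.906 ppm.
FC to add: 7.906 − 0.1 = 7.806 mg/L as Cl₂.
Cl₂ equivalent: 7.806 mg/L × 81,756 L = 638.2 g.
Product at 89.9% available Cl: 638.2 / 0.899 = 709.9 g.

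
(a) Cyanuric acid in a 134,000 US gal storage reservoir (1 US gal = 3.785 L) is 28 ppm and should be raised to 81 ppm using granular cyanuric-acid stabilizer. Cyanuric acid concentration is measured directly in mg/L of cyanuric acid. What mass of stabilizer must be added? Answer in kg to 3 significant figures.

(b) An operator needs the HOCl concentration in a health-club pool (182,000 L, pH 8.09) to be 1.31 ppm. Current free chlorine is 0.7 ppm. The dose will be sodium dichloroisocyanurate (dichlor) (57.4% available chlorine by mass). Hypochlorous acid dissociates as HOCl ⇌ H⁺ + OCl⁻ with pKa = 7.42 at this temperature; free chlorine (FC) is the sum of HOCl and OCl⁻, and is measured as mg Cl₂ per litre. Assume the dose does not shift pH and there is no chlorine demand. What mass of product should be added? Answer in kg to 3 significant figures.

(a) 26.9 kg; (b) 2.14 kg

(a) Volume: 134,000 US gal × 3.785 L/gal = 507,190 L.
(a) CYA to add: (81 − 28) = 53 mg/L × 507,190 L = 26,880 g cyanuric acid.

(b) [OCl⁻]/[HOCl] = 10^(pH − pKa) = 10^(8.09 − 7.42) = 4.677; fraction as HOCl = 1/(1 + 4.677) = 0.1761.
(b) Free chlorine required for 1.31 ppm HOCl: 1.31 / 0.1761 = 7.437 ppm.
(b) FC to add: 7.437 − 0.7 = 6.737 mg/L as Cl₂.
(b) Cl₂ equivalent: 6.737 mg/L × 182,000 L = 1226 g.
(b) Product at 57.4% available Cl: 1226 / 0.574 = 2136 g.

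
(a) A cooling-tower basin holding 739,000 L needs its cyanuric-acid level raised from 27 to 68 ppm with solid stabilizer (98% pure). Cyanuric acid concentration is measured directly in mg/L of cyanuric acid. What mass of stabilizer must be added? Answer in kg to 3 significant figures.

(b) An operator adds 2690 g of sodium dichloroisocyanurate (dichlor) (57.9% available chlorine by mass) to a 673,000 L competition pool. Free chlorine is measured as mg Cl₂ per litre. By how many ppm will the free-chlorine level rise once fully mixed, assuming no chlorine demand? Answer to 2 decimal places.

(a) CYA to add: (68 − 27) = 41 mg/L × 739,000 L = 30,300 g cyanuric acid.
(a) At 98% purity: 30,300 / 0.98 = 30,920 g product.

(b) Available chlorine delivered: 2690 g × 0.579 = 1558 g as Cl₂.
(b) Concentration rise: 1558 g / 673,000 L = 2.314 mg/L = 2.31 ppm.

(a) 30.9 kg; (b) 2.31 ppm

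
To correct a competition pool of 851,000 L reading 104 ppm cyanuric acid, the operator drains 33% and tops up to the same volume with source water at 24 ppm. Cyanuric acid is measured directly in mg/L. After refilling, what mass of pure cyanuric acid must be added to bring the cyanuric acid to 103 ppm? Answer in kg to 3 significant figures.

21.6 kg

After draining 33% and refilling: 104 × 0.67 + 24 × 0.33 = 77.6 ppm.
Deficit to target: 103 − 77.6 = 25.4 mg/L.
Mass: 25.4 mg/L × 851,000 L = 21,620 g cyanuric acid.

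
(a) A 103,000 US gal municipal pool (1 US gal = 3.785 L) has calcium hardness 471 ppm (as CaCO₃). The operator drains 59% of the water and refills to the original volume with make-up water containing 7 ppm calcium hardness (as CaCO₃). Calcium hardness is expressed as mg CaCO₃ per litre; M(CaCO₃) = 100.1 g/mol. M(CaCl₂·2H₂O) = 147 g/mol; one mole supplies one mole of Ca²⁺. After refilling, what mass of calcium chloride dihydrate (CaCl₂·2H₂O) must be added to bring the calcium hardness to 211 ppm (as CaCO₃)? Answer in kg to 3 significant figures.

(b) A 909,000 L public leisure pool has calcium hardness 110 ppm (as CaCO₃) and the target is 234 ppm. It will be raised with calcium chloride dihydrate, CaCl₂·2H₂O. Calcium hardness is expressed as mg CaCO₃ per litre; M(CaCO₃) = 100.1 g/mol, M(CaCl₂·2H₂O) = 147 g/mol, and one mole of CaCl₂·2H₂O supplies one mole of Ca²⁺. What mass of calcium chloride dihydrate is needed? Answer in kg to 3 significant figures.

(a) 7.88 kg; (b) 166 kg

(a) Volume: 103,000 US gal × 3.785 L/gal = 389,855 L.
(a) After draining 59% and refilling: 471 × 0.41 + 7 × 0.59 = 197.24 ppm.
(a) Deficit to target: 211 − 197.24 = 13.76 mg/L.
(a) As CaCO₃: 13.76 mg/L × 389,855 L = 5364 g; ÷ 100.1 = 53.59 mol Ca²⁺.
(a) Mass: 53.59 × 147 = 7878 g.

(b) Hardness to add: (234 − 110) = 124 mg/L as CaCO₃ × 909,000 L = 112,700 g as CaCO₃.
(b) Moles of Ca²⁺ (1 mol Ca²⁺ ≡ 1 mol CaCO₃): 112,700 / 100.1 g/mol = 1126 mol.
(b) Mass of CaCl₂·2H₂O: 1126 × 147 = 165,500 g.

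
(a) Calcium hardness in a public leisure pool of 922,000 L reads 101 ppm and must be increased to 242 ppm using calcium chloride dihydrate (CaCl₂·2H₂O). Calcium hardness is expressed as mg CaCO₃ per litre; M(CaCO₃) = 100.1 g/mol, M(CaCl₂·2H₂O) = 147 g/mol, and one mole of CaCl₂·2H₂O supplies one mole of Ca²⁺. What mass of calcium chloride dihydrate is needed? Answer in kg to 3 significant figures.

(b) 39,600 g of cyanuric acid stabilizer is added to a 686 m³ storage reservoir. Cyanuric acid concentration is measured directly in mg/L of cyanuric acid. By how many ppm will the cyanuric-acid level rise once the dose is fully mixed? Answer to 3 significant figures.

(a) 191 kg; (b) 57.7 ppm

(a) Hardness to add: (242 − 101) = 141 mg/L as CaCO₃ × 922,000 L = 130,000 g as CaCO₃.
(a) Moles of Ca²⁺ (1 mol Ca²⁺ ≡ 1 mol CaCO₃): 130,000 / 100.1 g/mol = 1299 mol.
(a) Mass of CaCl₂·2H₂O: 1299 × 147 = 190,900 g.

(b) Volume: 686 m³ = 686,000 L.
(b) Rise: 39,600 g / 686,000 L × 1000 = 57.73 mg/L.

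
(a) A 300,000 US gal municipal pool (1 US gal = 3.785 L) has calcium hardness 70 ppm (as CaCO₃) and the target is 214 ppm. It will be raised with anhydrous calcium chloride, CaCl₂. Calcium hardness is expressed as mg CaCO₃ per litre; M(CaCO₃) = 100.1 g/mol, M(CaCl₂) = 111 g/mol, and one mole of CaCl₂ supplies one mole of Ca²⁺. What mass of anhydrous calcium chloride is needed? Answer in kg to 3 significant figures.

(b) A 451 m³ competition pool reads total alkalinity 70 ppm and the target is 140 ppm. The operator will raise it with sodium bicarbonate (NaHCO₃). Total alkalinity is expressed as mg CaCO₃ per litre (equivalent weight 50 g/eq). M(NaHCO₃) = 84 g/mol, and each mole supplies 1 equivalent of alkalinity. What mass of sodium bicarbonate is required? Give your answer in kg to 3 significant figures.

(a) 181 kg; (b) 53.0 kg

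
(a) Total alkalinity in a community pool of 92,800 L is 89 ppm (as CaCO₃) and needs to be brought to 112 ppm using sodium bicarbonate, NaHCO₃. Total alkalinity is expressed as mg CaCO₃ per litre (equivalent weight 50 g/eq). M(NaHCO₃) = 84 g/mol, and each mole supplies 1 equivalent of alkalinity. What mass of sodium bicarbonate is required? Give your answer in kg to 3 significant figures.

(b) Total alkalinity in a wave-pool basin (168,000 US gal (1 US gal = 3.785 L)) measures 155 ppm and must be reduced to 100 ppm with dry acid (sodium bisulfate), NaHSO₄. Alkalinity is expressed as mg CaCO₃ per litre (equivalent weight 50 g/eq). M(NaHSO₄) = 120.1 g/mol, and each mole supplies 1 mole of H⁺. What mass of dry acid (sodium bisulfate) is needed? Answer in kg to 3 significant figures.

(a) 3.59 kg; (b) 84.0 kg

(a) Alkalinity to add: (112 − 89) = 23 mg/L as CaCO₃ × 92,800 L = 2134 g as CaCO₃.
(a) Equivalents: 2134 g ÷ 50 g/eq = 42.69 eq.
(a) NaHCO₃ supplies 1 eq per mole → 42.69 mol.
(a) Mass: 42.69 mol × 84 g/mol = 3586 g.

(b) Volume: 168,000 US gal × 3.785 L/gal = 635,880 L.
(b) Alkalinity to neutralize: (155 − 100) = 55 mg/L as CaCO₃ × 635,880 L = 34,970 g as CaCO₃.
(b) Equivalents of H⁺ required: 34,970 ÷ 50 g/eq = 699.5 eq = 699.5 mol NaHSO₄.
(b) Mass of NaHSO₄: 699.5 × 120.1 = 84,010 g.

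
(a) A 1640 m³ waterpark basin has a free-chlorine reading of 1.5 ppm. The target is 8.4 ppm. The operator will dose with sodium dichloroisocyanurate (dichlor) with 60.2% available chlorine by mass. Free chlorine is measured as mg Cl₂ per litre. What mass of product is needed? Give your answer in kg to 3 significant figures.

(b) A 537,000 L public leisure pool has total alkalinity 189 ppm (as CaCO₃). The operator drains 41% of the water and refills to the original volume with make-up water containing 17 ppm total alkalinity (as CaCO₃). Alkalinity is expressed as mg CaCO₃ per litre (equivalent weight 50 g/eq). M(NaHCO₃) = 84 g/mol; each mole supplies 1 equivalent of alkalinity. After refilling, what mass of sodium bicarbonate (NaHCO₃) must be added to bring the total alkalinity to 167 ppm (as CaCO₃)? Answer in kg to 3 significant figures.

(a) Volume: 1640 m³ = 1,640,000 L.
(a) Chlorine deficit: 8.4 − 1.5 = 6.9 ppm = 6.9 mg/L as Cl₂.
(a) Cl₂ equivalent needed: 6.9 mg/L × 1,640,000 L = 11,320,000 mg = 11,320 g.
(a) Product at 60.2% available chlorine: 11,320 / 0.602 = 18,800 g.

(b) After draining 41% and refilling: 189 × 0.59 + 17 × 0.41 = 118.48 ppm.
(b) Deficit to target: 167 − 118.48 = 48.52 mg/L.
(b) As CaCO₃: 48.52 mg/L × 537,000 L = 26,060 g; ÷ 50 g/eq ÷ 1 = 521.1 mol NaHCO₃.
(b) Mass: 521.1 × 84 = 43,770 g.

(a) 18.8 kg; (b) 43.8 kg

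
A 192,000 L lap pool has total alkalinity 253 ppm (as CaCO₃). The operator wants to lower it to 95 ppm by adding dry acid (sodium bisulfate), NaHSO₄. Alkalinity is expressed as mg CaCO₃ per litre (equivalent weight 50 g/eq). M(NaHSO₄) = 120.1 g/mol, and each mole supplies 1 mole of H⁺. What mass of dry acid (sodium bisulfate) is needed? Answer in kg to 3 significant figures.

Alkalinity to neutralize: (253 − 95) = 158 mg/L as CaCO₃ × 192,000 L = 30,340 g as CaCO₃.
Equivalents of H⁺ required: 30,340 ÷ 50 g/eq = 606.7 eq = 606.7 mol NaHSO₄.
Mass of NaHSO₄: 606.7 × 120.1 = 72,870 g.

72.9 kg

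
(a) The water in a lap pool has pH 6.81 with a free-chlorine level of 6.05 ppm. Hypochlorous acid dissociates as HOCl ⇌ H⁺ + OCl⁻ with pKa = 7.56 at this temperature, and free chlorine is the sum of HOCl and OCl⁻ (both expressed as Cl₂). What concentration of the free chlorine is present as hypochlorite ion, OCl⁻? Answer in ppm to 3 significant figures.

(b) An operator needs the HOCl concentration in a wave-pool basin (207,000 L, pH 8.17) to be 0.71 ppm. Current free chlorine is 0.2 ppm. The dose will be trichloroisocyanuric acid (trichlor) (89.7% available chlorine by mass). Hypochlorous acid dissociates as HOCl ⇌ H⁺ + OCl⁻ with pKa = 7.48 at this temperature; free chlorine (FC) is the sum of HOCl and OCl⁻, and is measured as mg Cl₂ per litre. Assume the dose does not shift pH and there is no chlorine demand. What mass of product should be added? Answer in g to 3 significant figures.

(a) [OCl⁻]/[HOCl] = 10^(pH − pKa) = 10^(6.81 − 7.56) = 10^-0.75 = 0.1778.
(a) Fraction as HOCl = 1 / (1 + 0.1778) = 0.849.
(a) OCl⁻ = (1 − 0.849) × 6.05 ppm = 0.9134 ppm.

(b) [OCl⁻]/[HOCl] = 10^(pH − pKa) = 10^(8.17 − 7.48) = 4.898; fraction as HOCl = 1/(1 + 4.898) = 0.1696.
(b) Free chlorine required for 0.71 ppm HOCl: 0.71 / 0.1696 = 4.187 ppm.
(b) FC to add: 4.187 − 0.2 = 3.987 mg/L as Cl₂.
(b) Cl₂ equivalent: 3.987 mg/L × 207,000 L = 825.4 g.
(b) Product at 89.7% available Cl: 825.4 / 0.897 = 920.2 g.

(a) 0.913 ppm; (b) 920 g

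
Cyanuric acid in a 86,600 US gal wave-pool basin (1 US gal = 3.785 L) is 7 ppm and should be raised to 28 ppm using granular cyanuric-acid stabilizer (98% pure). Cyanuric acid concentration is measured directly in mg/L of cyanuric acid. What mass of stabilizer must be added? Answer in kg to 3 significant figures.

Volume: 86,600 US gal × 3.785 L/gal = 327,781 L.
CYA to add: (28 − 7) = 21 mg/L × 327,781 L = 6883 g cyanuric acid.
At 98% purity: 6883 / 0.98 = 7024 g product.

7.02 kg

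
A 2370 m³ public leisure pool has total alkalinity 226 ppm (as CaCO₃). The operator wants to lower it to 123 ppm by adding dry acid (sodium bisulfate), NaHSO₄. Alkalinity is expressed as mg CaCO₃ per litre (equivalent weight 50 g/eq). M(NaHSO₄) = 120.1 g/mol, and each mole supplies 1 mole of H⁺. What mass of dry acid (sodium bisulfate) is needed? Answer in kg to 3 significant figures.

Volume: 2370 m³ = 2,370,000 L.
Alkalinity to neutralize: (226 − 123) = 103 mg/L as CaCO₃ × 2,370,000 L = 244,100 g as CaCO₃.
Equivalents of H⁺ required: 244,100 ÷ 50 g/eq = 4882 eq = 4882 mol NaHSO₄.
Mass of NaHSO₄: 4882 × 120.1 = 586,400 g.

586 kg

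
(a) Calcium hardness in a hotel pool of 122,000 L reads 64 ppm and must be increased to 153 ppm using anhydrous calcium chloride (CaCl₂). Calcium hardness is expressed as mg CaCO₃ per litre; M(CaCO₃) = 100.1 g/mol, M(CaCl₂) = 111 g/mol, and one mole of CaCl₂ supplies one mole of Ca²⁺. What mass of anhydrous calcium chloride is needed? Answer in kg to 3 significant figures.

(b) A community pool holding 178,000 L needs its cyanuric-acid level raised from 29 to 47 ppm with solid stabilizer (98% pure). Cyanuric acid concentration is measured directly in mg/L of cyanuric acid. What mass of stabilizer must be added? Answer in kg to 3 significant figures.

(a) 12.0 kg; (b) 3.27 kg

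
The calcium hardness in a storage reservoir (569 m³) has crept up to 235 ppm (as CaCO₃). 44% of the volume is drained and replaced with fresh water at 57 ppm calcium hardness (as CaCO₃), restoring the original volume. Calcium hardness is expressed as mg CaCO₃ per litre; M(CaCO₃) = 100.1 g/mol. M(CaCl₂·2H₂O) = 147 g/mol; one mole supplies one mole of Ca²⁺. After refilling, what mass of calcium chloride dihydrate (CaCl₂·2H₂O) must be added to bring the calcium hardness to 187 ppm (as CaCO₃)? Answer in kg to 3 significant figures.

25.3 kg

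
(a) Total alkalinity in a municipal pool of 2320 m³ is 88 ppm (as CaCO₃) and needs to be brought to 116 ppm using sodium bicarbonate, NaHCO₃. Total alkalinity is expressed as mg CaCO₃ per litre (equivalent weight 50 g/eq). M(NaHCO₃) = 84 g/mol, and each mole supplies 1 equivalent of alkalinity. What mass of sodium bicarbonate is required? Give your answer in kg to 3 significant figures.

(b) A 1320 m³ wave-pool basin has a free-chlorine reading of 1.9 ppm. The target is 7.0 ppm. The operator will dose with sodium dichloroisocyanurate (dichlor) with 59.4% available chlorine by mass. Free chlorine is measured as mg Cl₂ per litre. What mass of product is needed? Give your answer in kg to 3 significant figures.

(a) 109 kg; (b) 11.3 kg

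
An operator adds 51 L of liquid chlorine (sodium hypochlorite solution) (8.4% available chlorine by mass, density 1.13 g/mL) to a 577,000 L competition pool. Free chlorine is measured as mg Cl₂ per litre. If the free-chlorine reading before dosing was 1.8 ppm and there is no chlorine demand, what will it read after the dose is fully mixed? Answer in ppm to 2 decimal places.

10.19 ppm

Mass of solution: 51 L × 1000 mL/L × 1.13 g/mL = 57,630 g.
Available chlorine delivered: 57,630 g × 0.084 = 4841 g as Cl₂.
Concentration rise: 4841 g / 577,000 L = 8.39 mg/L = 8.39 ppm.
Final FC: 1.8 + 8.39 = 10.19 ppm.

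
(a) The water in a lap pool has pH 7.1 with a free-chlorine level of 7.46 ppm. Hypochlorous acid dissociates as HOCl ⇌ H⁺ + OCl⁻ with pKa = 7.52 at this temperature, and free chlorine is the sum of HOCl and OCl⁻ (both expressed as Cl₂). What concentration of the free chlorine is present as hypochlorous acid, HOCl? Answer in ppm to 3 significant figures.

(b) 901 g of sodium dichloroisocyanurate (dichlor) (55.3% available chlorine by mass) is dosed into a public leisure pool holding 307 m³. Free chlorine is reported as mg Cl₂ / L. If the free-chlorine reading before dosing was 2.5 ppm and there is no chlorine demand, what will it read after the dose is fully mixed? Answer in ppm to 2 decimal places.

(a) 5.41 ppm; (b) 4.12 ppm

(a) [OCl⁻]/[HOCl] = 10^(pH − pKa) = 10^(7.1 − 7.52) = 10^-0.42 = 0.3802.
(a) Fraction as HOCl = 1 / (1 + 0.3802) = 0.7245.
(a) HOCl = 0.7245 × 7.46 ppm = 5.405 ppm.

(b) Volume: 307 m³ = 307,000 L.
(b) Available chlorine delivered: 901 g × 0.553 = 498.3 g as Cl₂.
(b) Concentration rise: 498.3 g / 307,000 L = 1.623 mg/L = 1.62 ppm.
(b) Final FC: 2.5 + 1.62 = 4.12 ppm.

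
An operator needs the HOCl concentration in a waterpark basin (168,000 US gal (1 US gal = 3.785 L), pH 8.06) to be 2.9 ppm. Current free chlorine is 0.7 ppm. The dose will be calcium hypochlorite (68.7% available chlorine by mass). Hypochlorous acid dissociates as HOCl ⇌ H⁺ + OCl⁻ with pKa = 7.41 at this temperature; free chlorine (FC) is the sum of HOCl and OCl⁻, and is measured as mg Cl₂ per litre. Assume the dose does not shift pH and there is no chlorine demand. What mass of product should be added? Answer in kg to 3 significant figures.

Volume: 168,000 US gal × 3.785 L/gal = 635,880 L.
[OCl⁻]/[HOCl] = 10^(pH − pKa) = 10^(8.06 − 7.41) = 4.467; fraction as HOCl = 1/(1 + 4.467) = 0.1829.
Free chlorine required for 2.9 ppm HOCl: 2.9 / 0.1829 = 15.85 ppm.
FC to add: 15.85 − 0.7 = 15.15 mg/L as Cl₂.
Cl₂ equivalent: 15.15 mg/L × 635,880 L = 9636 g.
Product at 68.7% available Cl: 9636 / 0.687 = 14,030 g.

14.0 kg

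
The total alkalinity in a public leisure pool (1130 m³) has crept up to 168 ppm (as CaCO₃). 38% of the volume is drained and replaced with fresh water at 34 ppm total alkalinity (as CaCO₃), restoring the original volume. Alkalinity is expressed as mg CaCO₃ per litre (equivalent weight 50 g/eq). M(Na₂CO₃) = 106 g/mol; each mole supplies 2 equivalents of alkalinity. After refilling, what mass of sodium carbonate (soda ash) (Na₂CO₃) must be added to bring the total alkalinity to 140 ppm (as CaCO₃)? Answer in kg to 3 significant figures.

Volume: 1130 m³ = 1,130,000 L.
After draining 38% and refilling: 168 × 0.62 + 34 × 0.38 = 117.08 ppm.
Deficit to target: 140 − 117.08 = 22.92 mg/L.
As CaCO₃: 22.92 mg/L × 1,130,000 L = 25,900 g; ÷ 50 g/eq ÷ 2 = 259 mol Na₂CO₃.
Mass: 259 × 106 = 27,450 g.

27.5 kg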